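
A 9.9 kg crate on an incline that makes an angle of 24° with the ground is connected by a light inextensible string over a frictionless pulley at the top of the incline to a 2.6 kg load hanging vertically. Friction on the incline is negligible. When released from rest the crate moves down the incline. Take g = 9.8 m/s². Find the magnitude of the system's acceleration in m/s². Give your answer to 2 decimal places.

1.12 m/s²

For the crate on the incline: the weight component along the slope is m₁g sin 24° = 9.9 × 9.8 × 0.4067 = 39.458 N and the normal force is N = m₁g cos 24° = 88.632 N.
Newton's second law for the crate (down-slope positive): 39.458 − T = 9.9 a. For the hanging load (upward positive): T − 2.6 × 9.8 = 2.6 a.
Adding the two equations eliminates T: 13.978 = 12.5 a, so a = 1.1182 m/s².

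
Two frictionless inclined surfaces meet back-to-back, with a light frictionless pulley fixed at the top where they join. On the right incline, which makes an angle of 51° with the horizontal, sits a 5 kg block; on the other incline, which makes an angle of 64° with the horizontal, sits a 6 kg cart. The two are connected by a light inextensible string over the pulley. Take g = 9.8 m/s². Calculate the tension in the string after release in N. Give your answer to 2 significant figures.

45 N

Resolve each weight along its own incline: the 5 kg mass has component 5 × 9.8 × sin 51° = 38.080 N down its slope, and the 6 kg mass has 6 × 9.8 × sin 64° = 52.849 N down its slope.
The 6 kg side's 52.849 N exceeds the other side's 38.080 N, so that mass slides down and the 5 kg mass slides up. Taking that direction as positive, Newton's second law for the whole system gives 52.849 − 38.080 = (5 + 6) a, so a = 14.769 / 11 = 1.3426 m/s².
For the 5 kg mass (up-slope positive): T − 38.080 = 5 × 1.3426, so T = 44.793 N.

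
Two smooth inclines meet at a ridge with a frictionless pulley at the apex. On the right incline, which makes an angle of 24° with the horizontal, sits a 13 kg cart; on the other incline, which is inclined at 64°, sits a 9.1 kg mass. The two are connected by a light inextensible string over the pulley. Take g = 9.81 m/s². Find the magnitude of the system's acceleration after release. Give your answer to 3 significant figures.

Resolve each weight along its own incline: the 13 kg mass has component 13 × 9.81 × sin 24° = 51.871 N down its slope, and the 9.1 kg mass has 9.1 × 9.81 × sin 64° = 80.236 N down its slope.
The 9.1 kg side's 80.236 N exceeds the other side's 51.871 N, so that mass slides down and the 13 kg mass slides up. Taking that direction as positive, Newton's second law for the whole system gives 80.236 − 51.871 = (13 + 9.1) a, so a = 28.365 / 22.1 = 1.2835 m/s².

1.28 m/s²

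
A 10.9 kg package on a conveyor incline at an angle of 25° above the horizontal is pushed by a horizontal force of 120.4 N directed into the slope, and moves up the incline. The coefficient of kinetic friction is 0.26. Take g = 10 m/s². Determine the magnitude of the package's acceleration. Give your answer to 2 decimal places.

The horizontal push has components F cos 25° = 120.4 × 0.9063 = 109.119 N up the incline and F sin 25° = 120.4 × 0.4226 = 50.881 N pressing into the surface.
The normal force is therefore N = mg cos 25° + F sin 25° = 98.787 + 50.881 = 149.668 N, and kinetic friction down the slope is μN = 0.26 × 149.668 = 38.914 N.
Along the incline: F cos 25° − mg sin 25° − μN = ma, so 109.119 − 46.063 − 38.914 = 10.9 a, giving a = 2.2149 m/s².

2.21 m/s²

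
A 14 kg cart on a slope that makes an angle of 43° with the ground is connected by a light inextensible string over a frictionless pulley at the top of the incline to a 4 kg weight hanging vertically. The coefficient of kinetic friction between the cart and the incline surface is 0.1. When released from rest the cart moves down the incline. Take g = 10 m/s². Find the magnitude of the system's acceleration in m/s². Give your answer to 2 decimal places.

For the cart on the incline: the weight component along the slope is m₁g sin 43° = 14 × 10 × 0.6820 = 95.480 N and the normal force is N = m₁g cos 43° = 102.390 N.
Kinetic friction opposes the cart's motion down the incline: f = μN = 0.1 × 102.390 = 10.239 N acting up the slope.
Newton's second law for the cart (down-slope positive): 95.480 − 10.239 − T = 14 a. For the hanging weight (upward positive): T − 4 × 10 = 4 a.
Adding the two equations eliminates T: 45.241 = 18 a, so a = 2.5134 m/s².

2.51 m/s²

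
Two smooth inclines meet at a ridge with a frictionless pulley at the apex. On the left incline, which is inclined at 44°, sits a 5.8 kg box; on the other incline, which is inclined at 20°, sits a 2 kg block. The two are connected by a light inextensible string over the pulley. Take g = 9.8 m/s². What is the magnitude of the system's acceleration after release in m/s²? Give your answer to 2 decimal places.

Resolve each weight along its own incline: the 5.8 kg mass has component 5.8 × 9.8 × sin 44° = 39.484 N down its slope, and the 2 kg mass has 2 × 9.8 × sin 20° = 6.704 N down its slope.
The 5.8 kg side's 39.484 N exceeds the other side's 6.704 N, so that mass slides down and the 2 kg mass slides up. Taking that direction as positive, Newton's second law for the whole system gives 39.484 − 6.704 = (5.8 + 2) a, so a = 32.780 / 7.8 = 4.2026 m/s².

4.20 m/s²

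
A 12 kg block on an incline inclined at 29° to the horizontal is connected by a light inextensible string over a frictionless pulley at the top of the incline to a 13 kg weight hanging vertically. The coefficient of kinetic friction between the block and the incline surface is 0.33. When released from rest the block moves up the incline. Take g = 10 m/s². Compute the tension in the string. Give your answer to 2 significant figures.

For the block on the incline: the weight component along the slope is m₁g sin 29° = 12 × 10 × 0.4848 = 58.176 N and the normal force is N = m₁g cos 29° = 104.954 N.
Kinetic friction opposes the block's motion up the incline: f = μN = 0.33 × 104.954 = 34.635 N acting down the slope.
Newton's second law for the block (up-slope positive): T − 58.176 − 34.635 = 12 a. For the hanging weight (downward positive): 13 × 10 − T = 13 a.
Adding the two equations eliminates T: 37.189 = 25 a, so a = 1.4876 m/s².
Then from the hanging weight's equation, T = 13 × (10 − 1.4876) = 110.661 N.

110 N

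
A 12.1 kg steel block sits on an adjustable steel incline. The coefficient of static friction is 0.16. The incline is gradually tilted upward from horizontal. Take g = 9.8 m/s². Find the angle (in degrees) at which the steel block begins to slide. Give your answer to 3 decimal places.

9.090°

At the threshold of sliding, static friction is at its maximum μ_s N and exactly balances the weight component along the incline: mg sin θ = μ_s mg cos θ.
Hence tan θ = μ_s = 0.16, so θ = arctan(0.16) = 9.0903°.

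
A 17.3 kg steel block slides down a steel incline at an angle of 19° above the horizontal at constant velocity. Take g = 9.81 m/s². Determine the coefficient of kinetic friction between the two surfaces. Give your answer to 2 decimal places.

At constant velocity the net force along the incline is zero: mg sin 19° = μ mg cos 19°.
So μ = tan 19° = 0.3256 / 0.9455 = 0.3444.

0.34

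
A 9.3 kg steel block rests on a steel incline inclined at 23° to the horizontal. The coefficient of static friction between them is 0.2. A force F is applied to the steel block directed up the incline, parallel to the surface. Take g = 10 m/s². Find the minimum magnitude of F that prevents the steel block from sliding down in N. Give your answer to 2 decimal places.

19.22 N

The normal force is N = mg cos 23° = 85.607 N. With F at its minimum the steel block is on the verge of sliding down, so static friction is at its maximum μ_s N = 0.2 × 85.607 = 17.121 N and acts up the slope.
Equilibrium along the incline: F + μ_s N = mg sin 23°, so F = 36.338 − 17.121 = 19.217 N.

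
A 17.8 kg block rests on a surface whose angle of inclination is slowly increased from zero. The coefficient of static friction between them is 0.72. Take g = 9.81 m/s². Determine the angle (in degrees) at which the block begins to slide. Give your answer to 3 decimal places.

At the threshold of sliding, static friction is at its maximum μ_s N and exactly balances the weight component along the incline: mg sin θ = μ_s mg cos θ.
Hence tan θ = μ_s = 0.72, so θ = arctan(0.72) = 35.7539°.

35.754°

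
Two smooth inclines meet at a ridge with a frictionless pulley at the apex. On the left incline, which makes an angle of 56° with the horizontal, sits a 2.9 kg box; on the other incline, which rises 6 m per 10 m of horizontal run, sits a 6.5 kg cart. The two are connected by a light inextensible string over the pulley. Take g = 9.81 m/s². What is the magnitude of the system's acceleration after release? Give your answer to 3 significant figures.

Resolve each weight along its own incline: the 2.9 kg mass has component 2.9 × 9.81 × sin 56° = 23.585 N down its slope, and the 6.5 kg mass has 6.5 × 9.81 × sin 30.96° = 32.807 N down its slope.
The 6.5 kg side's 32.807 N exceeds the other side's 23.585 N, so that mass slides down and the 2.9 kg mass slides up. Taking that direction as positive, Newton's second law for the whole system gives 32.807 − 23.585 = (2.9 + 6.5) a, so a = 9.222 / 9.4 = 0.9811 m/s².

0.981 m/s²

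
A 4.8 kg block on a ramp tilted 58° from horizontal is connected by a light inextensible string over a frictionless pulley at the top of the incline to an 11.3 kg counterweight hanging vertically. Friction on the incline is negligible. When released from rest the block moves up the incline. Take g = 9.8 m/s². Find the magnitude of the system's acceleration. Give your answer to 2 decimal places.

For the block on the incline: the weight component along the slope is m₁g sin 58° = 4.8 × 9.8 × 0.8480 = 39.890 N and the normal force is N = m₁g cos 58° = 24.927 N.
Newton's second law for the block (up-slope positive): T − 39.890 = 4.8 a. For the hanging counterweight (downward positive): 11.3 × 9.8 − T = 11.3 a.
Adding the two equations eliminates T: 70.850 = 16.1 a, so a = 4.4006 m/s².

4.40 m/s²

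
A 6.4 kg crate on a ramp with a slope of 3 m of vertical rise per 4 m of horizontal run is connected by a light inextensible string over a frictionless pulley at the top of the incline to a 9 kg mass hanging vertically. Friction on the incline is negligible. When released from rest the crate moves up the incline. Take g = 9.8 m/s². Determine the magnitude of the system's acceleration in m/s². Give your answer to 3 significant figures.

3.28 m/s²

For the crate on the incline: the weight component along the slope is m₁g sin 36.87° = 6.4 × 9.8 × 0.6000 = 37.632 N and the normal force is N = m₁g cos 36.87° = 50.176 N.
Newton's second law for the crate (up-slope positive): T − 37.632 = 6.4 a. For the hanging mass (downward positive): 9 × 9.8 − T = 9 a.
Adding the two equations eliminates T: 50.568 = 15.4 a, so a = 3.2836 m/s².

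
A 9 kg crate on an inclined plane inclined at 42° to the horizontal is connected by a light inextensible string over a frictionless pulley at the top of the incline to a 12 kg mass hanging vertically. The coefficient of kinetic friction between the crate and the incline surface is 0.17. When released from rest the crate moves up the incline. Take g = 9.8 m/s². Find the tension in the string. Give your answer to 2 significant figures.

90 N

For the crate on the incline: the weight component along the slope is m₁g sin 42° = 9 × 9.8 × 0.6691 = 59.015 N and the normal force is N = m₁g cos 42° = 65.545 N.
Kinetic friction opposes the crate's motion up the incline: f = μN = 0.17 × 65.545 = 11.143 N acting down the slope.
Newton's second law for the crate (up-slope positive): T − 59.015 − 11.143 = 9 a. For the hanging mass (downward positive): 12 × 9.8 − T = 12 a.
Adding the two equations eliminates T: 47.442 = 21 a, so a = 2.2591 m/s².
Then from the hanging mass's equation, T = 12 × (9.8 − 2.2591) = 90.491 N.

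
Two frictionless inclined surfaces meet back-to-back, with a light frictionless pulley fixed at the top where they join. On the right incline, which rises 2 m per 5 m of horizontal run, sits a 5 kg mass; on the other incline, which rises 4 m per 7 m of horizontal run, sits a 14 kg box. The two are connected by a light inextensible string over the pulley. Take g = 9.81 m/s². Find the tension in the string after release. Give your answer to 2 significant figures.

Resolve each weight along its own incline: the 5 kg mass has component 5 × 9.81 × sin 21.80° = 18.217 N down its slope, and the 14 kg mass has 14 × 9.81 × sin 29.74° = 68.140 N down its slope.
The 14 kg side's 68.140 N exceeds the other side's 18.217 N, so that mass slides down and the 5 kg mass slides up. Taking that direction as positive, Newton's second law for the whole system gives 68.140 − 18.217 = (5 + 14) a, so a = 49.923 / 19 = 2.6275 m/s².
For the 5 kg mass (up-slope positive): T − 18.217 = 5 × 2.6275, so T = 31.354 N.

31 N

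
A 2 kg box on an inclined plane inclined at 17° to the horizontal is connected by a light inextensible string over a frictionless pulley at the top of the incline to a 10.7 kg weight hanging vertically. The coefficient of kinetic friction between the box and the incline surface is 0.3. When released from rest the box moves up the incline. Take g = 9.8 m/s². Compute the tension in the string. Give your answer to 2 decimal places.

26.08 N

For the box on the incline: the weight component along the slope is m₁g sin 17° = 2 × 9.8 × 0.2924 = 5.731 N and the normal force is N = m₁g cos 17° = 18.744 N.
Kinetic friction opposes the box's motion up the incline: f = μN = 0.3 × 18.744 = 5.623 N acting down the slope.
Newton's second law for the box (up-slope positive): T − 5.731 − 5.623 = 2 a. For the hanging weight (downward positive): 10.7 × 9.8 − T = 10.7 a.
Adding the two equations eliminates T: 93.506 = 12.7 a, so a = 7.3627 m/s².
Then from the hanging weight's equation, T = 10.7 × (9.8 − 7.3627) = 26.079 N.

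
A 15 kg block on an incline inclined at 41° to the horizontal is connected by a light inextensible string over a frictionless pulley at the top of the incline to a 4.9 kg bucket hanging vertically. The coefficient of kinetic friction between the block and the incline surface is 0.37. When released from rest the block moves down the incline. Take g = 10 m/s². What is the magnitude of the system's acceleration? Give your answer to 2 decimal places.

0.38 m/s²

For the block on the incline: the weight component along the slope is m₁g sin 41° = 15 × 10 × 0.6561 = 98.415 N and the normal force is N = m₁g cos 41° = 113.206 N.
Kinetic friction opposes the block's motion down the incline: f = μN = 0.37 × 113.206 = 41.886 N acting up the slope.
Newton's second law for the block (down-slope positive): 98.415 − 41.886 − T = 15 a. For the hanging bucket (upward positive): T − 4.9 × 10 = 4.9 a.
Adding the two equations eliminates T: 7.529 = 19.9 a, so a = 0.3783 m/s².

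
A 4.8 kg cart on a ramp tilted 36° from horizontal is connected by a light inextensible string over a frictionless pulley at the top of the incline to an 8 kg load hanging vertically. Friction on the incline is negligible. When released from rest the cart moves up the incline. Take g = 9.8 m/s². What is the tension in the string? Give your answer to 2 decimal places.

For the cart on the incline: the weight component along the slope is m₁g sin 36° = 4.8 × 9.8 × 0.5878 = 27.650 N and the normal force is N = m₁g cos 36° = 38.056 N.
Newton's second law for the cart (up-slope positive): T − 27.650 = 4.8 a. For the hanging load (downward positive): 8 × 9.8 − T = 8 a.
Adding the two equations eliminates T: 50.750 = 12.8 a, so a = 3.9648 m/s².
Then from the hanging load's equation, T = 8 × (9.8 − 3.9648) = 46.682 N.

46.68 N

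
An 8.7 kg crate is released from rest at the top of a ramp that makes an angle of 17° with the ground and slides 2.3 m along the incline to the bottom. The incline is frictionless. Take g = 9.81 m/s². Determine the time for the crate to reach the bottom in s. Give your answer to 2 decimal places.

1.27 s

The weight component along the incline is mg sin 17° = 24.953 N and the normal force is N = mg cos 17° = 81.618 N.
With no friction, a = g sin 17° = 2.8682 m/s².
Starting from rest, L = ½at², so t = √(2L/a) = √(2 × 2.3 / 2.8682) = 1.2664 s.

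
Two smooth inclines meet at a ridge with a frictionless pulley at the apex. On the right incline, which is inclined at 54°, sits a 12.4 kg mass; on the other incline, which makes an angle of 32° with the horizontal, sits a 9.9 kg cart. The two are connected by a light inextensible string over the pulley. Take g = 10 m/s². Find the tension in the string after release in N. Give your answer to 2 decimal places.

73.71 N

Resolve each weight along its own incline: the 12.4 kg mass has component 12.4 × 10 × sin 54° = 100.318 N down its slope, and the 9.9 kg mass has 9.9 × 10 × sin 32° = 52.462 N down its slope.
The 12.4 kg side's 100.318 N exceeds the other side's 52.462 N, so that mass slides down and the 9.9 kg mass slides up. Taking that direction as positive, Newton's second law for the whole system gives 100.318 − 52.462 = (12.4 + 9.9) a, so a = 47.856 / 22.3 = 2.1460 m/s².
For the 9.9 kg mass (up-slope positive): T − 52.462 = 9.9 × 2.1460, so T = 73.707 N.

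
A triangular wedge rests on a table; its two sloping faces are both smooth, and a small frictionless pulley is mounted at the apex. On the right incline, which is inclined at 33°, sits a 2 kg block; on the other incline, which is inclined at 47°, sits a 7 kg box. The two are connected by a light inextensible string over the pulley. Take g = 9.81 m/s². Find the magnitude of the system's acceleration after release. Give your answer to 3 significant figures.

Resolve each weight along its own incline: the 2 kg mass has component 2 × 9.81 × sin 33° = 10.686 N down its slope, and the 7 kg mass has 7 × 9.81 × sin 47° = 50.222 N down its slope.
The 7 kg side's 50.222 N exceeds the other side's 10.686 N, so that mass slides down and the 2 kg mass slides up. Taking that direction as positive, Newton's second law for the whole system gives 50.222 − 10.686 = (2 + 7) a, so a = 39.536 / 9 = 4.3929 m/s².

4.39 m/s²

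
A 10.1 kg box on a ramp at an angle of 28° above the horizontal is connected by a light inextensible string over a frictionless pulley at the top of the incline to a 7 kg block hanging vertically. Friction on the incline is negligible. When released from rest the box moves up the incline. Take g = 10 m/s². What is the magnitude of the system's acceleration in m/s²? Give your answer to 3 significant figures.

1.32 m/s²

For the box on the incline: the weight component along the slope is m₁g sin 28° = 10.1 × 10 × 0.4695 = 47.419 N and the normal force is N = m₁g cos 28° = 89.178 N.
Newton's second law for the box (up-slope positive): T − 47.419 = 10.1 a. For the hanging block (downward positive): 7 × 10 − T = 7 a.
Adding the two equations eliminates T: 22.581 = 17.1 a, so a = 1.3205 m/s².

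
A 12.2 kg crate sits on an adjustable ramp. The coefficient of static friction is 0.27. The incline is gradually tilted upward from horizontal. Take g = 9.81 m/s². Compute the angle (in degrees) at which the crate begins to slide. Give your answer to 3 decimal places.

At the threshold of sliding, static friction is at its maximum μ_s N and exactly balances the weight component along the incline: mg sin θ = μ_s mg cos θ.
Hence tan θ = μ_s = 0.27, so θ = arctan(0.27) = 15.1096°.

15.110°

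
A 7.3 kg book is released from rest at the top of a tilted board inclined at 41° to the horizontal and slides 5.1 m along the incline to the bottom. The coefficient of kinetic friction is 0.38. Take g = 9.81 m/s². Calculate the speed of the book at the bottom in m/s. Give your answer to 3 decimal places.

The weight component along the incline is mg sin 41° = 46.982 N and the normal force is N = mg cos 41° = 54.047 N.
Friction up the slope is f = μN = 0.38 × 54.047 = 20.538 N, so the net downslope force is 46.982 − 20.538 = 26.444 N and a = 26.444 / 7.3 = 3.6225 m/s².
Starting from rest over a distance of 5.1 m, v² = 2aL = 2 × 3.6225 × 5.1 = 36.9495, so v = 6.0786 m/s.

6.079 m/s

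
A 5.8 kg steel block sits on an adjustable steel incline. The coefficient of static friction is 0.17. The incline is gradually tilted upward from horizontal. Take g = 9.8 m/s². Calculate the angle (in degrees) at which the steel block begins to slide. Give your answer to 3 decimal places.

9.648°

At the threshold of sliding, static friction is at its maximum μ_s N and exactly balances the weight component along the incline: mg sin θ = μ_s mg cos θ.
Hence tan θ = μ_s = 0.17, so θ = arctan(0.17) = 9.6480°.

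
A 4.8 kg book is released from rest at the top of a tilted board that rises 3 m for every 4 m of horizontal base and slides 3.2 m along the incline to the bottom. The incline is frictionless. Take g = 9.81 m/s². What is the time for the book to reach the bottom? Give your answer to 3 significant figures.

1.04 s

The weight component along the incline is mg sin 36.87° = 28.253 N and the normal force is N = mg cos 36.87° = 37.670 N.
With no friction, a = g sin 36.87° = 5.8860 m/s².
Starting from rest, L = ½at², so t = √(2L/a) = √(2 × 3.2 / 5.8860) = 1.0427 s.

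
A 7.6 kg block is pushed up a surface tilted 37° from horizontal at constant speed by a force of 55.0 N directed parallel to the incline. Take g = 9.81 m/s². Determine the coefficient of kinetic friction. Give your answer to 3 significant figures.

0.170

At constant speed ΣF = 0 along the incline. The applied 55.0 N acts up the slope; the weight component mg sin 37° = 44.869 N and kinetic friction μN both act down the slope.
So 55.0 = 44.869 + μ × 59.543, giving μ = (55.0 − 44.869) / 59.543 = 0.1701.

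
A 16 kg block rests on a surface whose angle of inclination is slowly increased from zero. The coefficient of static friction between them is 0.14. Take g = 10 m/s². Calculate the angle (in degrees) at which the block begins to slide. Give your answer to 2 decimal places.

At the threshold of sliding, static friction is at its maximum μ_s N and exactly balances the weight component along the incline: mg sin θ = μ_s mg cos θ.
Hence tan θ = μ_s = 0.14, so θ = arctan(0.14) = 7.9696°.

7.97°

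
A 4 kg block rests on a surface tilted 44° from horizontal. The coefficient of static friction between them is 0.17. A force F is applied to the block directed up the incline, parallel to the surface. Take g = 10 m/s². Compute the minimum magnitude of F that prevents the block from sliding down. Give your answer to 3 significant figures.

22.9 N

The normal force is N = mg cos 44° = 28.774 N. With F at its minimum the block is on the verge of sliding down, so static friction is at its maximum μ_s N = 0.17 × 28.774 = 4.892 N and acts up the slope.
Equilibrium along the incline: F + μ_s N = mg sin 44°, so F = 27.786 − 4.892 = 22.894 N.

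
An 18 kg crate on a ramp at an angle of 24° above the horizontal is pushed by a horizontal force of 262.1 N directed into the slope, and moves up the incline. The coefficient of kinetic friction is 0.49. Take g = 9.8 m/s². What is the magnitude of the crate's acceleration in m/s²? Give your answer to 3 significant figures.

The horizontal push has components F cos 24° = 262.1 × 0.9135 = 239.428 N up the incline and F sin 24° = 262.1 × 0.4067 = 106.596 N pressing into the surface.
The normal force is therefore N = mg cos 24° + F sin 24° = 161.141 + 106.596 = 267.737 N, and kinetic friction down the slope is μN = 0.49 × 267.737 = 131.191 N.
Along the incline: F cos 24° − mg sin 24° − μN = ma, so 239.428 − 71.742 − 131.191 = 18 a, giving a = 2.0275 m/s².

2.03 m/s²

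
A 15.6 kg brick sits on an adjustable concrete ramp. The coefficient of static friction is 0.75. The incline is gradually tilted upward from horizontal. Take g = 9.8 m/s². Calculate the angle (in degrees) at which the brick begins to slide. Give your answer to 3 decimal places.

At the threshold of sliding, static friction is at its maximum μ_s N and exactly balances the weight component along the incline: mg sin θ = μ_s mg cos θ.
Hence tan θ = μ_s = 0.75, so θ = arctan(0.75) = 36.8699°.

36.870°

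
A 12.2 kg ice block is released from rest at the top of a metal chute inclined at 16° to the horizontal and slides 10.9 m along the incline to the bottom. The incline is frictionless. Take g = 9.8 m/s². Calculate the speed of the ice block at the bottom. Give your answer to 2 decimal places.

The weight component along the incline is mg sin 16° = 32.955 N and the normal force is N = mg cos 16° = 114.928 N.
With no friction, a = g sin 16° = 2.7012 m/s².
Starting from rest over a distance of 10.9 m, v² = 2aL = 2 × 2.7012 × 10.9 = 58.8862, so v = 7.6737 m/s.

7.67 m/s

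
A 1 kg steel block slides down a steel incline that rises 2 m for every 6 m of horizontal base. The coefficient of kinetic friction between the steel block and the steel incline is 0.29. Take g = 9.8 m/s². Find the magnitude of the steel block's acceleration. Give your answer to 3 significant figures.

0.403 m/s²

Resolving the weight along the incline: the component pulling the steel block down the slope is mg sin 18.43° = 1 × 9.8 × 0.3162 = 3.099 N, and the normal force is N = mg cos 18.43° = 1 × 9.8 × 0.9487 = 9.297 N.
Kinetic friction acts up the slope with magnitude f = μN = 0.29 × 9.297 = 2.696 N.
Net force along the incline is 3.099 − 2.696 = 0.403 N, so a = 0.403 / 1 = 0.4030 m/s².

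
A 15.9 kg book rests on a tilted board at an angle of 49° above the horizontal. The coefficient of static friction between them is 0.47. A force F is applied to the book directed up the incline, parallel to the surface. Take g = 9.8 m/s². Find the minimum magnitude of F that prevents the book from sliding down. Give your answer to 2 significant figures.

The normal force is N = mg cos 49° = 102.227 N. With F at its minimum the book is on the verge of sliding down, so static friction is at its maximum μ_s N = 0.47 × 102.227 = 48.047 N and acts up the slope.
Equilibrium along the incline: F + μ_s N = mg sin 49°, so F = 117.599 − 48.047 = 69.552 N.

70 N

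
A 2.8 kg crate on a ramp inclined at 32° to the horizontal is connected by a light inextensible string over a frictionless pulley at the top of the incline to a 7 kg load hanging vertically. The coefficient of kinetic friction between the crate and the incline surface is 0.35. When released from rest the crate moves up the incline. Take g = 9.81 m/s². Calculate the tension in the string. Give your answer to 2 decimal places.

For the crate on the incline: the weight component along the slope is m₁g sin 32° = 2.8 × 9.81 × 0.5299 = 14.555 N and the normal force is N = m₁g cos 32° = 23.294 N.
Kinetic friction opposes the crate's motion up the incline: f = μN = 0.35 × 23.294 = 8.153 N acting down the slope.
Newton's second law for the crate (up-slope positive): T − 14.555 − 8.153 = 2.8 a. For the hanging load (downward positive): 7 × 9.81 − T = 7 a.
Adding the two equations eliminates T: 45.962 = 9.8 a, so a = 4.6900 m/s².
Then from the hanging load's equation, T = 7 × (9.81 − 4.6900) = 35.840 N.

35.84 N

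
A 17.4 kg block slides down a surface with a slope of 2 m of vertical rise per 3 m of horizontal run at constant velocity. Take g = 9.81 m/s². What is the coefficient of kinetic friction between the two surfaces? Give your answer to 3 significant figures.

0.667

At constant velocity the net force along the incline is zero: mg sin 33.69° = μ mg cos 33.69°.
So μ = tan 33.69° = 0.5547 / 0.8321 = 0.6666.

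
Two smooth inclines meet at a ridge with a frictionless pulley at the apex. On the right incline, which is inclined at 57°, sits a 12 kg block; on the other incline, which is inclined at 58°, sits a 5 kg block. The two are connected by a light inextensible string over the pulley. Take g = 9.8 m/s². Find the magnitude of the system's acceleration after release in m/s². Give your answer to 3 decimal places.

3.357 m/s²

Resolve each weight along its own incline: the 12 kg mass has component 12 × 9.8 × sin 57° = 98.628 N down its slope, and the 5 kg mass has 5 × 9.8 × sin 58° = 41.554 N down its slope.
The 12 kg side's 98.628 N exceeds the other side's 41.554 N, so that mass slides down and the 5 kg mass slides up. Taking that direction as positive, Newton's second law for the whole system gives 98.628 − 41.554 = (12 + 5) a, so a = 57.074 / 17 = 3.3573 m/s².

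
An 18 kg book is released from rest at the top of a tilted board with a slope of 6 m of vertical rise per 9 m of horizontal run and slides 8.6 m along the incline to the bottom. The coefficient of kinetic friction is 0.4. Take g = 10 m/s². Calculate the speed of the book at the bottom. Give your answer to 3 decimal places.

The weight component along the incline is mg sin 33.69° = 99.846 N and the normal force is N = mg cos 33.69° = 149.769 N.
Friction up the slope is f = μN = 0.4 × 149.769 = 59.908 N, so the net downslope force is 99.846 − 59.908 = 39.938 N and a = 39.938 / 18 = 2.2188 m/s².
Starting from rest over a distance of 8.6 m, v² = 2aL = 2 × 2.2188 × 8.6 = 38.1634, so v = 6.1777 m/s.

6.178 m/s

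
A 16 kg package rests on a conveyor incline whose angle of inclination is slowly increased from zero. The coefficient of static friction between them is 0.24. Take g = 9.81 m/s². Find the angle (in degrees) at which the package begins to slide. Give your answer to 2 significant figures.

13°

At the threshold of sliding, static friction is at its maximum μ_s N and exactly balances the weight component along the incline: mg sin θ = μ_s mg cos θ.
Hence tan θ = μ_s = 0.24, so θ = arctan(0.24) = 13.4957°.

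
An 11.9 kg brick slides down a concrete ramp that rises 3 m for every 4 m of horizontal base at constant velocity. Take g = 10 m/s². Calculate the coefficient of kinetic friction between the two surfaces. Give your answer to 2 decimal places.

0.75

At constant velocity the net force along the incline is zero: mg sin 36.87° = μ mg cos 36.87°.
So μ = tan 36.87° = 0.6000 / 0.8000 = 0.7500.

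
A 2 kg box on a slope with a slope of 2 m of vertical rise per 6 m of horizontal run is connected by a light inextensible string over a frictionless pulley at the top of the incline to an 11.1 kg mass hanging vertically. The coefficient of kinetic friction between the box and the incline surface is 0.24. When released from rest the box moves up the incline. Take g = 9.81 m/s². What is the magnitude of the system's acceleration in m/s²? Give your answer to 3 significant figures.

For the box on the incline: the weight component along the slope is m₁g sin 18.43° = 2 × 9.81 × 0.3162 = 6.204 N and the normal force is N = m₁g cos 18.43° = 18.613 N.
Kinetic friction opposes the box's motion up the incline: f = μN = 0.24 × 18.613 = 4.467 N acting down the slope.
Newton's second law for the box (up-slope positive): T − 6.204 − 4.467 = 2 a. For the hanging mass (downward positive): 11.1 × 9.81 − T = 11.1 a.
Adding the two equations eliminates T: 98.220 = 13.1 a, so a = 7.4977 m/s².

7.50 m/s²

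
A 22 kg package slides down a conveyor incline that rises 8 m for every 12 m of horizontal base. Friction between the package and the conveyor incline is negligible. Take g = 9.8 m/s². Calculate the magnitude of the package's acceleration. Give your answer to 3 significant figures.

Resolving the weight along the incline: the component pulling the package down the slope is mg sin 33.69° = 22 × 9.8 × 0.5547 = 119.593 N, and the normal force is N = mg cos 33.69° = 22 × 9.8 × 0.8321 = 179.401 N.
With no friction the net force along the incline is 119.593 N, so a = g sin 33.69° = 119.593 / 22 = 5.4360 m/s².

5.44 m/s²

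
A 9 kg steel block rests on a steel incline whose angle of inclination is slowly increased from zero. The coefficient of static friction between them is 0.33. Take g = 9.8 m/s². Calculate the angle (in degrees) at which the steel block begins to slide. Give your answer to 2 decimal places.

18.26°

At the threshold of sliding, static friction is at its maximum μ_s N and exactly balances the weight component along the incline: mg sin θ = μ_s mg cos θ.
Hence tan θ = μ_s = 0.33, so θ = arctan(0.33) = 18.2629°.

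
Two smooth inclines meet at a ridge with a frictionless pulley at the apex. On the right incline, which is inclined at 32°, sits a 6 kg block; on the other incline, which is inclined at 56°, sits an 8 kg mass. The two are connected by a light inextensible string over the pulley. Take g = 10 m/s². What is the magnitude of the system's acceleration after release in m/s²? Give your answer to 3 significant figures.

Resolve each weight along its own incline: the 6 kg mass has component 6 × 10 × sin 32° = 31.795 N down its slope, and the 8 kg mass has 8 × 10 × sin 56° = 66.323 N down its slope.
The 8 kg side's 66.323 N exceeds the other side's 31.795 N, so that mass slides down and the 6 kg mass slides up. Taking that direction as positive, Newton's second law for the whole system gives 66.323 − 31.795 = (6 + 8) a, so a = 34.528 / 14 = 2.4663 m/s².

2.47 m/s²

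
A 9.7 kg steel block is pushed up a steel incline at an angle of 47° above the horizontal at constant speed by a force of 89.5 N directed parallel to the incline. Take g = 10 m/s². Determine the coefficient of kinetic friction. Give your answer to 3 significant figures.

At constant speed ΣF = 0 along the incline. The applied 89.5 N acts up the slope; the weight component mg sin 47° = 70.941 N and kinetic friction μN both act down the slope.
So 89.5 = 70.941 + μ × 66.154, giving μ = (89.5 − 70.941) / 66.154 = 0.2805.

0.281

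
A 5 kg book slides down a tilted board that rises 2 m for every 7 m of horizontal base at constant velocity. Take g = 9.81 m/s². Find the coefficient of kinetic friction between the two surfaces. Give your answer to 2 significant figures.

0.29

At constant velocity the net force along the incline is zero: mg sin 15.95° = μ mg cos 15.95°.
So μ = tan 15.95° = 0.2747 / 0.9615 = 0.2857.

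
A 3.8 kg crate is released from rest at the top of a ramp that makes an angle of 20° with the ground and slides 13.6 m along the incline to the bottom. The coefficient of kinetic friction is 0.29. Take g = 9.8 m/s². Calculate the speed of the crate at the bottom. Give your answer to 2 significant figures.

4.3 m/s

The weight component along the incline is mg sin 20° = 12.737 N and the normal force is N = mg cos 20° = 34.994 N.
Friction up the slope is f = μN = 0.29 × 34.994 = 10.148 N, so the net downslope force is 12.737 − 10.148 = 2.589 N and a = 2.589 / 3.8 = 0.6813 m/s².
Starting from rest over a distance of 13.6 m, v² = 2aL = 2 × 0.6813 × 13.6 = 18.5314, so v = 4.3048 m/s.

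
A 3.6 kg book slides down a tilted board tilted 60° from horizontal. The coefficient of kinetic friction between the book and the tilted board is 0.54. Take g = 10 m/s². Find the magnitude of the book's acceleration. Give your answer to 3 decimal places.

5.960 m/s²

Resolving the weight along the incline: the component pulling the book down the slope is mg sin 60° = 3.6 × 10 × 0.8660 = 31.176 N, and the normal force is N = mg cos 60° = 3.6 × 10 × 0.5000 = 18.000 N.
Kinetic friction acts up the slope with magnitude f = μN = 0.54 × 18.000 = 9.720 N.
Net force along the incline is 31.176 − 9.720 = 21.456 N, so a = 21.456 / 3.6 = 5.9600 m/s².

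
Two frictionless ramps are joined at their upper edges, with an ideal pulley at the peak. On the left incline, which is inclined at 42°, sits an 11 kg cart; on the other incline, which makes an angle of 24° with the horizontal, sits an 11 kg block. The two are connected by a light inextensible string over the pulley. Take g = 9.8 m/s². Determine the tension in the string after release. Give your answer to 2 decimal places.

57.99 N

Resolve each weight along its own incline: the 11 kg mass has component 11 × 9.8 × sin 42° = 72.132 N down its slope, and the 11 kg mass has 11 × 9.8 × sin 24° = 43.846 N down its slope.
The 11 kg side's 72.132 N exceeds the other side's 43.846 N, so that mass slides down and the 11 kg mass slides up. Taking that direction as positive, Newton's second law for the whole system gives 72.132 − 43.846 = (11 + 11) a, so a = 28.286 / 22 = 1.2857 m/s².
For the 11 kg mass (up-slope positive): T − 43.846 = 11 × 1.2857, so T = 57.989 N.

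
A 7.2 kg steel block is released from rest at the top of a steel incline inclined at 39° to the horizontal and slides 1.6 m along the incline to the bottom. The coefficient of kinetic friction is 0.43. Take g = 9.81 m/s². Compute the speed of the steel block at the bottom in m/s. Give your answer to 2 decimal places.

3.04 m/s

The weight component along the incline is mg sin 39° = 44.450 N and the normal force is N = mg cos 39° = 54.891 N.
Friction up the slope is f = μN = 0.43 × 54.891 = 23.603 N, so the net downslope force is 44.450 − 23.603 = 20.847 N and a = 20.847 / 7.2 = 2.8954 m/s².
Starting from rest over a distance of 1.6 m, v² = 2aL = 2 × 2.8954 × 1.6 = 9.2653, so v = 3.0439 m/s.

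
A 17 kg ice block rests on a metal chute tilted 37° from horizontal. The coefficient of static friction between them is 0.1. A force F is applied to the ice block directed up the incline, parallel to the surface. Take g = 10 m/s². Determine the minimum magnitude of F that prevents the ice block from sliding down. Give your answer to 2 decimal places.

The normal force is N = mg cos 37° = 135.768 N. With F at its minimum the ice block is on the verge of sliding down, so static friction is at its maximum μ_s N = 0.1 × 135.768 = 13.577 N and acts up the slope.
Equilibrium along the incline: F + μ_s N = mg sin 37°, so F = 102.309 − 13.577 = 88.732 N.

88.73 N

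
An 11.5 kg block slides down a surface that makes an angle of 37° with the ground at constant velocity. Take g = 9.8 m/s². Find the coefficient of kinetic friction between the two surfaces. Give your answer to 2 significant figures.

0.75

At constant velocity the net force along the incline is zero: mg sin 37° = μ mg cos 37°.
So μ = tan 37° = 0.6018 / 0.7986 = 0.7536.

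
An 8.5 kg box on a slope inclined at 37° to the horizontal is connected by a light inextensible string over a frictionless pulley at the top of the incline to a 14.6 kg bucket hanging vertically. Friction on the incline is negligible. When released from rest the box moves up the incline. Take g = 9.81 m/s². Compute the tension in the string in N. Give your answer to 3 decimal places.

For the box on the incline: the weight component along the slope is m₁g sin 37° = 8.5 × 9.81 × 0.6018 = 50.181 N and the normal force is N = m₁g cos 37° = 66.594 N.
Newton's second law for the box (up-slope positive): T − 50.181 = 8.5 a. For the hanging bucket (downward positive): 14.6 × 9.81 − T = 14.6 a.
Adding the two equations eliminates T: 93.045 = 23.1 a, so a = 4.0279 m/s².
Then from the hanging bucket's equation, T = 14.6 × (9.81 − 4.0279) = 84.419 N.

84.419 N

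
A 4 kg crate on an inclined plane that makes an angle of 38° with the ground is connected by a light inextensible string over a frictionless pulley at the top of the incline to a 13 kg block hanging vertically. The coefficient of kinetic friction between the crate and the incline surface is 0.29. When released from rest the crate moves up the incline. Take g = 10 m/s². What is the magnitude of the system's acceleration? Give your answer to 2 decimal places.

For the crate on the incline: the weight component along the slope is m₁g sin 38° = 4 × 10 × 0.6157 = 24.628 N and the normal force is N = m₁g cos 38° = 31.520 N.
Kinetic friction opposes the crate's motion up the incline: f = μN = 0.29 × 31.520 = 9.141 N acting down the slope.
Newton's second law for the crate (up-slope positive): T − 24.628 − 9.141 = 4 a. For the hanging block (downward positive): 13 × 10 − T = 13 a.
Adding the two equations eliminates T: 96.231 = 17 a, so a = 5.6606 m/s².

5.66 m/s²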